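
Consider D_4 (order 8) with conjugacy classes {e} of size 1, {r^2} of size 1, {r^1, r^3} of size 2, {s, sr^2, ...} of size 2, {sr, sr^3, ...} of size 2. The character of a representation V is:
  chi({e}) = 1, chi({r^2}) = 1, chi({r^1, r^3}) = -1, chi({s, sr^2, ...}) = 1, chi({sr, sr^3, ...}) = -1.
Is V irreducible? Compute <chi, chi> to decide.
Irreducible: <chi, chi> = 1.

Solution. <chi, chi> = (1/|G|) sum_C |C| * |chi(C)|^2 = (1/8)[1*|1|^2 + 1*|1|^2 + 2*|-1|^2 + 2*|1|^2 + 2*|-1|^2]
  = (1/8)[(1) + (1) + (2) + (2) + (2)] = 8/8 = 1.
A character is irreducible iff <chi, chi> = 1, so this representation is irreducible.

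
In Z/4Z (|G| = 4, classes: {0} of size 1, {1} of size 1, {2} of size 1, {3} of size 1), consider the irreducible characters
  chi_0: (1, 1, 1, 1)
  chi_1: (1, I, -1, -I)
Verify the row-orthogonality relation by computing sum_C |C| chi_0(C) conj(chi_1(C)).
Sum = 0; so <chi_0, chi_1> = 0 (distinct irreducibles are orthogonal).

Explanation: Compute term by term over conjugacy classes (|C| * chi_0(C) * conj(chi_1(C))):
  1*(1)*conj(1) + 1*(1)*conj(I) + 1*(1)*conj(-1) + 1*(1)*conj(-I)
  = (1) + (-I) + (-1) + (I)
  = 0.
(Exp terms are combined using exp(i*s)*conj(exp(i*t)) = exp(i*(s-t)), and sums of them are collapsed using the identity that for every m > 1 the m distinct m-th roots of unity sum to 0, e.g. 1 + exp(2*I*pi/3) + exp(-2*I*pi/3) = 0.)
Dividing by |G| = 4 gives 0/4 = 0, matching the row-orthogonality relation <chi_0, chi_1> = [chi_0 = chi_1].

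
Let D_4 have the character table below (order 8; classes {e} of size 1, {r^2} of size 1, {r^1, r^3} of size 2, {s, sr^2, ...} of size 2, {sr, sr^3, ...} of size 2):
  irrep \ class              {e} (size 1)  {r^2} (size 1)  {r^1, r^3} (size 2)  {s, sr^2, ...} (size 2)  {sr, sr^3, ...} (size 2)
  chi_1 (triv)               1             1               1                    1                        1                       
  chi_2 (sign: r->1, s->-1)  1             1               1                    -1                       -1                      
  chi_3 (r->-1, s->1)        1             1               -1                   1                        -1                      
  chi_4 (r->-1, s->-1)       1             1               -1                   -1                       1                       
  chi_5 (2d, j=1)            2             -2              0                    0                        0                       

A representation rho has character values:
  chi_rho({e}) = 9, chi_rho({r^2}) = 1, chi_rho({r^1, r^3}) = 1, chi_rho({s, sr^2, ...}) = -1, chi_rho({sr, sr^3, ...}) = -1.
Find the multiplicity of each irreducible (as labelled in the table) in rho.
Multiplicities: chi_1: 1, chi_2: 2, chi_3: 1, chi_4: 1, chi_5: 2.

Why: Use <chi_rho, chi> = (1/|G|) sum_C |C| * chi_rho(C) * conj(chi(C)) with |G| = 8 for each irreducible chi in the table:
  <chi_rho, chi_1> = (1/8)[1*(9)*conj(1) + 1*(1)*conj(1) + 2*(1)*conj(1) + 2*(-1)*conj(1) + 2*(-1)*conj(1)]
      = (1/8)[(9) + (1) + (2) + (-2) + (-2)] = 8/8 = 1
  <chi_rho, chi_2> = (1/8)[1*(9)*conj(1) + 1*(1)*conj(1) + 2*(1)*conj(1) + 2*(-1)*conj(-1) + 2*(-1)*conj(-1)]
      = (1/8)[(9) + (1) + (2) + (2) + (2)] = 16/8 = 2
  <chi_rho, chi_3> = (1/8)[1*(9)*conj(1) + 1*(1)*conj(1) + 2*(1)*conj(-1) + 2*(-1)*conj(1) + 2*(-1)*conj(-1)]
      = (1/8)[(9) + (1) + (-2) + (-2) + (2)] = 8/8 = 1
  <chi_rho, chi_4> = (1/8)[1*(9)*conj(1) + 1*(1)*conj(1) + 2*(1)*conj(-1) + 2*(-1)*conj(-1) + 2*(-1)*conj(1)]
      = (1/8)[(9) + (1) + (-2) + (2) + (-2)] = 8/8 = 1
  <chi_rho, chi_5> = (1/8)[1*(9)*conj(2) + 1*(1)*conj(-2) + 2*(1)*conj(0) + 2*(-1)*conj(0) + 2*(-1)*conj(0)]
      = (1/8)[(18) + (-2) + (0) + (0) + (0)] = 16/8 = 2
Dimension check: dim(rho) = sum (mult * dim) = 1*1 + 2*1 + 1*1 + 1*1 + 2*2 = 9 = chi_rho(e) = 9.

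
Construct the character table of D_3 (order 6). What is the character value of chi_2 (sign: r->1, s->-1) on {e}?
Conjugacy classes: {e} of size 1, {r^1, r^2} of size 2, {s, sr, ..., sr^2} of size 3.
Character table:
  irrep \ class              {e} (size 1)  {r^1, r^2} (size 2)  {s, sr, ..., sr^2} (size 3)
  chi_1 (triv)               1             1                    1                          
  chi_2 (sign: r->1, s->-1)  1             1                    -1                         
  chi_3 (2d, j=1)            2             -1                   0                          

Spot check: chi_2 (sign: r->1, s->-1) on {e} = 1.

Details: D_3 has order 2*3 = 6 with 3 conjugacy classes, hence 3 irreducibles. Sum of squared dims 1 + 1 + 4 = 6 = |G|. Linear characters come from the abelianisation; the 2-dimensional irreps have character r^k -> 2*cos(2*pi*j*k/3), reflections -> 0.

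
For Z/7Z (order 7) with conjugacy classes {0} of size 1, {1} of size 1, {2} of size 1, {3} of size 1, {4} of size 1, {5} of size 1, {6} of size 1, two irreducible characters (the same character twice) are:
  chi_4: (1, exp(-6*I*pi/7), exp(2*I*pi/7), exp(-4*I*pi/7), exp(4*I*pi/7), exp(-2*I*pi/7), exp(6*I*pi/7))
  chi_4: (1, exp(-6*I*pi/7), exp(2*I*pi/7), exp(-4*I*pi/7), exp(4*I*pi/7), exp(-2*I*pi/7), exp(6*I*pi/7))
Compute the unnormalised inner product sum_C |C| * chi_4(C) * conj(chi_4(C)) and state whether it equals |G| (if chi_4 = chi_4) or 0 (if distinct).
Sum = 7 = |G| = 7; so <chi_4, chi_4> = 1 (norm-1 confirms irreducibility).

Details: Compute term by term over conjugacy classes (|C| * chi_4(C) * conj(chi_4(C))):
  1*(1)*conj(1) + 1*(exp(-6*I*pi/7))*conj(exp(-6*I*pi/7)) + 1*(exp(2*I*pi/7))*conj(exp(2*I*pi/7)) + 1*(exp(-4*I*pi/7))*conj(exp(-4*I*pi/7)) + 1*(exp(4*I*pi/7))*conj(exp(4*I*pi/7)) + 1*(exp(-2*I*pi/7))*conj(exp(-2*I*pi/7)) + 1*(exp(6*I*pi/7))*conj(exp(6*I*pi/7))
  = (1) + (1) + (1) + (1) + (1) + (1) + (1)
  = 7.
(Exp terms are combined using exp(i*s)*conj(exp(i*t)) = exp(i*(s-t)), and sums of them are collapsed using the identity that for every m > 1 the m distinct m-th roots of unity sum to 0, e.g. 1 + exp(2*I*pi/3) + exp(-2*I*pi/3) = 0.)
Dividing by |G| = 7 gives 7/7 = 1, matching the row-orthogonality relation <chi_4, chi_4> = [chi_4 = chi_4].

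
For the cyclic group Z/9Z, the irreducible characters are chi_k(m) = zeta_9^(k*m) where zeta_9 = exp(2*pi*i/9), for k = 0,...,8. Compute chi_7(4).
chi_7(4) = zeta_9^28 = exp(2*I*pi/9)

Derivation: chi_7(4) = zeta_9^(7*4) = zeta_9^28. Since zeta_9^9 = 1, this equals zeta_9^1 = exp(2*pi*i*1/9) = exp(2*I*pi/9).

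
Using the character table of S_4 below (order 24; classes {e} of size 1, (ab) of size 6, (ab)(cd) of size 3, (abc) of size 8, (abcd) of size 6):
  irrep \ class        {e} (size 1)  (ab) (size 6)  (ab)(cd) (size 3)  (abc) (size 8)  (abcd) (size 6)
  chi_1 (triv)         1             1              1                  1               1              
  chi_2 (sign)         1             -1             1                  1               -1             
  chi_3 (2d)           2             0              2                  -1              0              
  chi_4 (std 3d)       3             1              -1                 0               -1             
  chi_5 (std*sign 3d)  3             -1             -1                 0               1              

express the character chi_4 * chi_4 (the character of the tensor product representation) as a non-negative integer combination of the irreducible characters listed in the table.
chi_4 tensor chi_4 = chi_1 + chi_3 + chi_4 + chi_5 (all other irreducibles have multiplicity 0).

The character of a tensor product is the pointwise product (chi_4 * chi_4)(C) = chi_4(C) * chi_4(C):
  {e}: (3)*(3), (ab): (1)*(1), (ab)(cd): (-1)*(-1), (abc): (0)*(0), (abcd): (-1)*(-1)
so (chi_4 * chi_4) takes values
  {e} -> 9, (ab) -> 1, (ab)(cd) -> 1, (abc) -> 0, (abcd) -> 1.
Now take the inner product of this character with each irreducible chi from the table, <chi_4*chi_4, chi> = (1/24) sum_C |C| (chi_4*chi_4)(C) conj(chi(C)):
  <chi_4*chi_4, chi_1> = (1/24)[1*(9)*conj(1) + 6*(1)*conj(1) + 3*(1)*conj(1) + 8*(0)*conj(1) + 6*(1)*conj(1)]
      = (1/24)[(9) + (6) + (3) + (0) + (6)] = 24/24 = 1
  <chi_4*chi_4, chi_2> = (1/24)[1*(9)*conj(1) + 6*(1)*conj(-1) + 3*(1)*conj(1) + 8*(0)*conj(1) + 6*(1)*conj(-1)]
      = (1/24)[(9) + (-6) + (3) + (0) + (-6)] = 0/24 = 0
  <chi_4*chi_4, chi_3> = (1/24)[1*(9)*conj(2) + 6*(1)*conj(0) + 3*(1)*conj(2) + 8*(0)*conj(-1) + 6*(1)*conj(0)]
      = (1/24)[(18) + (0) + (6) + (0) + (0)] = 24/24 = 1
  <chi_4*chi_4, chi_4> = (1/24)[1*(9)*conj(3) + 6*(1)*conj(1) + 3*(1)*conj(-1) + 8*(0)*conj(0) + 6*(1)*conj(-1)]
      = (1/24)[(27) + (6) + (-3) + (0) + (-6)] = 24/24 = 1
  <chi_4*chi_4, chi_5> = (1/24)[1*(9)*conj(3) + 6*(1)*conj(-1) + 3*(1)*conj(-1) + 8*(0)*conj(0) + 6*(1)*conj(1)]
      = (1/24)[(27) + (-6) + (-3) + (0) + (6)] = 24/24 = 1
Hence the multiplicities are chi_1: 1, chi_3: 1, chi_4: 1, chi_5: 1. Dimension check: dim(chi_4)*dim(chi_4) = 3*3 = 9 and sum (mult * dim) = 1*1 + 1*2 + 1*3 + 1*3 = 9.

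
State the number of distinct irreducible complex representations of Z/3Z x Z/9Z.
27

Details: The number of irreducible complex representations of a finite group equals its number of conjugacy classes. Z/3Z x Z/9Z is abelian of order 27, so every element is its own conjugacy class: 27 classes, so Z/3Z x Z/9Z (order 27) has exactly 27 irreducible complex representations.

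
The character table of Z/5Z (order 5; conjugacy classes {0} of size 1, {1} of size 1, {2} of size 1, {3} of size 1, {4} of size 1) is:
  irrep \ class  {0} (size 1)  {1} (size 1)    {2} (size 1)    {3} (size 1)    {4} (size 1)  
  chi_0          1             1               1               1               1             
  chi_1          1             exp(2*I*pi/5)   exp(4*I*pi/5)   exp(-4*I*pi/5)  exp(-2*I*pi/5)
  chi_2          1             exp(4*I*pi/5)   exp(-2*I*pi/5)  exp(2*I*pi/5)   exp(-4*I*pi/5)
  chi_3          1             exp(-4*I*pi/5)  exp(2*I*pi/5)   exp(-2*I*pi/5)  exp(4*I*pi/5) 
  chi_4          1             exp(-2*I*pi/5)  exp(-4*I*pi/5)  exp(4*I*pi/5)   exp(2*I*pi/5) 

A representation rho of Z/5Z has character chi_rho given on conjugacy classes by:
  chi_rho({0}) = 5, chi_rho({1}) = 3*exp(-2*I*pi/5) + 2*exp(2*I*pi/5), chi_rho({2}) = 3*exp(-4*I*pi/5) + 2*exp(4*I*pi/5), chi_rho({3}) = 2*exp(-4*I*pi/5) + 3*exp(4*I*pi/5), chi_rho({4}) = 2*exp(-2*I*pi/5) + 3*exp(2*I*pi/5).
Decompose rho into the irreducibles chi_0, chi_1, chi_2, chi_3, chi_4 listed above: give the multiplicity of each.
Multiplicities: chi_0: 0, chi_1: 2, chi_2: 0, chi_3: 0, chi_4: 3.

Justification: Use <chi_rho, chi> = (1/|G|) sum_C |C| * chi_rho(C) * conj(chi(C)) with |G| = 5 for each irreducible chi in the table:
  <chi_rho, chi_0> = (1/5)[1*(5)*conj(1) + 1*(3*exp(-2*I*pi/5) + 2*exp(2*I*pi/5))*conj(1) + 1*(3*exp(-4*I*pi/5) + 2*exp(4*I*pi/5))*conj(1) + 1*(2*exp(-4*I*pi/5) + 3*exp(4*I*pi/5))*conj(1) + 1*(2*exp(-2*I*pi/5) + 3*exp(2*I*pi/5))*conj(1)]
      = (1/5)[(5) + (3*exp(-2*I*pi/5) + 2*exp(2*I*pi/5)) + (3*exp(-4*I*pi/5) + 2*exp(4*I*pi/5)) + (2*exp(-4*I*pi/5) + 3*exp(4*I*pi/5)) + (2*exp(-2*I*pi/5) + 3*exp(2*I*pi/5))] = 0/5 = 0
  <chi_rho, chi_1> = (1/5)[1*(5)*conj(1) + 1*(3*exp(-2*I*pi/5) + 2*exp(2*I*pi/5))*conj(exp(2*I*pi/5)) + 1*(3*exp(-4*I*pi/5) + 2*exp(4*I*pi/5))*conj(exp(4*I*pi/5)) + 1*(2*exp(-4*I*pi/5) + 3*exp(4*I*pi/5))*conj(exp(-4*I*pi/5)) + 1*(2*exp(-2*I*pi/5) + 3*exp(2*I*pi/5))*conj(exp(-2*I*pi/5))]
      = (1/5)[(5) + (2 + 3*exp(-4*I*pi/5)) + (2 + 3*exp(2*I*pi/5)) + (2 + 3*exp(-2*I*pi/5)) + (2 + 3*exp(4*I*pi/5))] = 10/5 = 2
  <chi_rho, chi_2> = (1/5)[1*(5)*conj(1) + 1*(3*exp(-2*I*pi/5) + 2*exp(2*I*pi/5))*conj(exp(4*I*pi/5)) + 1*(3*exp(-4*I*pi/5) + 2*exp(4*I*pi/5))*conj(exp(-2*I*pi/5)) + 1*(2*exp(-4*I*pi/5) + 3*exp(4*I*pi/5))*conj(exp(2*I*pi/5)) + 1*(2*exp(-2*I*pi/5) + 3*exp(2*I*pi/5))*conj(exp(-4*I*pi/5))]
      = (1/5)[(5) + (2*exp(-2*I*pi/5) + 3*exp(4*I*pi/5)) + (3*exp(-2*I*pi/5) + 2*exp(-4*I*pi/5)) + (2*exp(4*I*pi/5) + 3*exp(2*I*pi/5)) + (3*exp(-4*I*pi/5) + 2*exp(2*I*pi/5))] = 0/5 = 0
  <chi_rho, chi_3> = (1/5)[1*(5)*conj(1) + 1*(3*exp(-2*I*pi/5) + 2*exp(2*I*pi/5))*conj(exp(-4*I*pi/5)) + 1*(3*exp(-4*I*pi/5) + 2*exp(4*I*pi/5))*conj(exp(2*I*pi/5)) + 1*(2*exp(-4*I*pi/5) + 3*exp(4*I*pi/5))*conj(exp(-2*I*pi/5)) + 1*(2*exp(-2*I*pi/5) + 3*exp(2*I*pi/5))*conj(exp(4*I*pi/5))]
      = (1/5)[(5) + (2*exp(-4*I*pi/5) + 3*exp(2*I*pi/5)) + (3*exp(4*I*pi/5) + 2*exp(2*I*pi/5)) + (2*exp(-2*I*pi/5) + 3*exp(-4*I*pi/5)) + (3*exp(-2*I*pi/5) + 2*exp(4*I*pi/5))] = 0/5 = 0
  <chi_rho, chi_4> = (1/5)[1*(5)*conj(1) + 1*(3*exp(-2*I*pi/5) + 2*exp(2*I*pi/5))*conj(exp(-2*I*pi/5)) + 1*(3*exp(-4*I*pi/5) + 2*exp(4*I*pi/5))*conj(exp(-4*I*pi/5)) + 1*(2*exp(-4*I*pi/5) + 3*exp(4*I*pi/5))*conj(exp(4*I*pi/5)) + 1*(2*exp(-2*I*pi/5) + 3*exp(2*I*pi/5))*conj(exp(2*I*pi/5))]
      = (1/5)[(5) + (3 + 2*exp(4*I*pi/5)) + (3 + 2*exp(-2*I*pi/5)) + (3 + 2*exp(2*I*pi/5)) + (3 + 2*exp(-4*I*pi/5))] = 15/5 = 3
(Exp terms are combined using exp(i*s)*conj(exp(i*t)) = exp(i*(s-t)), and sums of them are collapsed using the identity that for every m > 1 the m distinct m-th roots of unity sum to 0, e.g. 1 + exp(2*I*pi/3) + exp(-2*I*pi/3) = 0.)
Dimension check: dim(rho) = sum (mult * dim) = 0*1 + 2*1 + 0*1 + 0*1 + 3*1 = 5 = chi_rho(e) = 5.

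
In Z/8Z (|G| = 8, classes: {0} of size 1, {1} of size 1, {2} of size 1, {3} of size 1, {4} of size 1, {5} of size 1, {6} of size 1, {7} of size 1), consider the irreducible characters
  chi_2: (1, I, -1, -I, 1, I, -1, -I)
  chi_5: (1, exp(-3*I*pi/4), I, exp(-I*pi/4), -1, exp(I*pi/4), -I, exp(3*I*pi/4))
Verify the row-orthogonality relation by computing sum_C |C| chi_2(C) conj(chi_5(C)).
Sum = 0; so <chi_2, chi_5> = 0 (distinct irreducibles are orthogonal).

Argument: Compute term by term over conjugacy classes (|C| * chi_2(C) * conj(chi_5(C))):
  1*(1)*conj(1) + 1*(I)*conj(exp(-3*I*pi/4)) + 1*(-1)*conj(I) + 1*(-I)*conj(exp(-I*pi/4)) + 1*(1)*conj(-1) + 1*(I)*conj(exp(I*pi/4)) + 1*(-1)*conj(-I) + 1*(-I)*conj(exp(3*I*pi/4))
  = (1) + (exp(-3*I*pi/4)) + (I) + (-exp(3*I*pi/4)) + (-1) + (exp(I*pi/4)) + (-I) + (-exp(-I*pi/4))
  = 0.
(Exp terms are combined using exp(i*s)*conj(exp(i*t)) = exp(i*(s-t)), and sums of them are collapsed using the identity that for every m > 1 the m distinct m-th roots of unity sum to 0, e.g. 1 + exp(2*I*pi/3) + exp(-2*I*pi/3) = 0.)
Dividing by |G| = 8 gives 0/8 = 0, matching the row-orthogonality relation <chi_2, chi_5> = [chi_2 = chi_5].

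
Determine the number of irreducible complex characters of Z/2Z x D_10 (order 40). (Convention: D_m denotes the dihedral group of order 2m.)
16

Argument: The number of irreducible complex representations of a finite group equals its number of conjugacy classes. For a direct product, #classes(G x H) = #classes(G) * #classes(H). Z/2Z has 2 classes (abelian), D_10 has 8 classes, so 2 * 8 = 16, so Z/2Z x D_10 (order 40) has exactly 16 irreducible complex representations.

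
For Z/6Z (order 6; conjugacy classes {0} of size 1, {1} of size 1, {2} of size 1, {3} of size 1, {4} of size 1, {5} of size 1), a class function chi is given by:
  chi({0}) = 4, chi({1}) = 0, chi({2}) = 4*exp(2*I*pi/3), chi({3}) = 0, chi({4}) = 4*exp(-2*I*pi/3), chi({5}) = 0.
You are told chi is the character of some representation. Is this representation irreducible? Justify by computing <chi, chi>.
Not irreducible (reducible): <chi, chi> = 8 > 1.

Working: <chi, chi> = (1/|G|) sum_C |C| * |chi(C)|^2 = (1/6)[1*|4|^2 + 1*|0|^2 + 1*|4*exp(2*I*pi/3)|^2 + 1*|0|^2 + 1*|4*exp(-2*I*pi/3)|^2 + 1*|0|^2]
  = (1/6)[(16) + (0) + (16) + (0) + (16) + (0)] = 48/6 = 8.
(Exp terms are combined using exp(i*s)*conj(exp(i*t)) = exp(i*(s-t)), and sums of them are collapsed using the identity that for every m > 1 the m distinct m-th roots of unity sum to 0, e.g. 1 + exp(2*I*pi/3) + exp(-2*I*pi/3) = 0.)
A character is irreducible iff <chi, chi> = 1, so this representation is reducible.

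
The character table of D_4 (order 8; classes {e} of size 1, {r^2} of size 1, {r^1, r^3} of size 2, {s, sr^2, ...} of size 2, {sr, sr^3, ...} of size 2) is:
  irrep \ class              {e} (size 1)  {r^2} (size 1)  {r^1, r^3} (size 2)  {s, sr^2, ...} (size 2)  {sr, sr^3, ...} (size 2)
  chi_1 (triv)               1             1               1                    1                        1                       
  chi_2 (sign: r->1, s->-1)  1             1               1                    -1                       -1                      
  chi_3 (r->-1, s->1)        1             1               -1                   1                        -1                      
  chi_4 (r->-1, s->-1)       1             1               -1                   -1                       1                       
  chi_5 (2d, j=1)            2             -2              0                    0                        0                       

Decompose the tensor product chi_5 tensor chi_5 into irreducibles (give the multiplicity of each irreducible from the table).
chi_5 tensor chi_5 = chi_1 + chi_2 + chi_3 + chi_4 (all other irreducibles have multiplicity 0).

Why: The character of a tensor product is the pointwise product (chi_5 * chi_5)(C) = chi_5(C) * chi_5(C):
  {e}: (2)*(2), {r^2}: (-2)*(-2), {r^1, r^3}: (0)*(0), {s, sr^2, ...}: (0)*(0), {sr, sr^3, ...}: (0)*(0)
so (chi_5 * chi_5) takes values
  {e} -> 4, {r^2} -> 4, {r^1, r^3} -> 0, {s, sr^2, ...} -> 0, {sr, sr^3, ...} -> 0.
Now take the inner product of this character with each irreducible chi from the table, <chi_5*chi_5, chi> = (1/8) sum_C |C| (chi_5*chi_5)(C) conj(chi(C)):
  <chi_5*chi_5, chi_1> = (1/8)[1*(4)*conj(1) + 1*(4)*conj(1) + 2*(0)*conj(1) + 2*(0)*conj(1) + 2*(0)*conj(1)]
      = (1/8)[(4) + (4) + (0) + (0) + (0)] = 8/8 = 1
  <chi_5*chi_5, chi_2> = (1/8)[1*(4)*conj(1) + 1*(4)*conj(1) + 2*(0)*conj(1) + 2*(0)*conj(-1) + 2*(0)*conj(-1)]
      = (1/8)[(4) + (4) + (0) + (0) + (0)] = 8/8 = 1
  <chi_5*chi_5, chi_3> = (1/8)[1*(4)*conj(1) + 1*(4)*conj(1) + 2*(0)*conj(-1) + 2*(0)*conj(1) + 2*(0)*conj(-1)]
      = (1/8)[(4) + (4) + (0) + (0) + (0)] = 8/8 = 1
  <chi_5*chi_5, chi_4> = (1/8)[1*(4)*conj(1) + 1*(4)*conj(1) + 2*(0)*conj(-1) + 2*(0)*conj(-1) + 2*(0)*conj(1)]
      = (1/8)[(4) + (4) + (0) + (0) + (0)] = 8/8 = 1
  <chi_5*chi_5, chi_5> = (1/8)[1*(4)*conj(2) + 1*(4)*conj(-2) + 2*(0)*conj(0) + 2*(0)*conj(0) + 2*(0)*conj(0)]
      = (1/8)[(8) + (-8) + (0) + (0) + (0)] = 0/8 = 0
Hence the multiplicities are chi_1: 1, chi_2: 1, chi_3: 1, chi_4: 1. Dimension check: dim(chi_5)*dim(chi_5) = 2*2 = 4 and sum (mult * dim) = 1*1 + 1*1 + 1*1 + 1*1 = 4.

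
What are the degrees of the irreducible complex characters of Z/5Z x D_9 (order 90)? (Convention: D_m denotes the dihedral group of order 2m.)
Dimensions: 1, 1, 1, 1, 1, 1, 1, 1, 1, 1, 2, 2, 2, 2, 2, 2, 2, 2, 2, 2, 2, 2, 2, 2, 2, 2, 2, 2, 2, 2

Working: There are 30 irreducibles (= number of conjugacy classes). Their dimensions d_i satisfy sum d_i^2 = |G| = 90: 1 + 1 + 1 + 1 + 1 + 1 + 1 + 1 + 1 + 1 + 4 + 4 + 4 + 4 + 4 + 4 + 4 + 4 + 4 + 4 + 4 + 4 + 4 + 4 + 4 + 4 + 4 + 4 + 4 + 4 = 90. (For the product with Z/5Z: each of the 5 1-dim characters of Z/5Z tensors with each irrep of D_9, giving 5 copies of each D_9-dimension.)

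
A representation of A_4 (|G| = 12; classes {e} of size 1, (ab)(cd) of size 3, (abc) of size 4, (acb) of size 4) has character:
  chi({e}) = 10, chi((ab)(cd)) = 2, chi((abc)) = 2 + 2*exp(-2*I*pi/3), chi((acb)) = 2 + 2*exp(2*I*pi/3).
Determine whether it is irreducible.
Not irreducible (reducible): <chi, chi> = 12 > 1.

Why: <chi, chi> = (1/|G|) sum_C |C| * |chi(C)|^2 = (1/12)[1*|10|^2 + 3*|2|^2 + 4*|2 + 2*exp(-2*I*pi/3)|^2 + 4*|2 + 2*exp(2*I*pi/3)|^2]
  = (1/12)[(100) + (12) + (16) + (16)] = 144/12 = 12.
(Exp terms are combined using exp(i*s)*conj(exp(i*t)) = exp(i*(s-t)), and sums of them are collapsed using the identity that for every m > 1 the m distinct m-th roots of unity sum to 0, e.g. 1 + exp(2*I*pi/3) + exp(-2*I*pi/3) = 0.)
A character is irreducible iff <chi, chi> = 1, so this representation is reducible.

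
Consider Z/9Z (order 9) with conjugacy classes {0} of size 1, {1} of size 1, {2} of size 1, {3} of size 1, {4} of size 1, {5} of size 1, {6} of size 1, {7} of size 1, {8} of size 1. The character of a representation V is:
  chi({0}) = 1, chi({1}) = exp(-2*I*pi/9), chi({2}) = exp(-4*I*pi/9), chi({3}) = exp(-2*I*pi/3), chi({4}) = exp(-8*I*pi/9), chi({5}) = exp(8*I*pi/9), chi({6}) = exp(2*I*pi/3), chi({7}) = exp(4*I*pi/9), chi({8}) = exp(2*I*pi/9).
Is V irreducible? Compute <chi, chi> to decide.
Irreducible: <chi, chi> = 1.

Argument: <chi, chi> = (1/|G|) sum_C |C| * |chi(C)|^2 = (1/9)[1*|1|^2 + 1*|exp(-2*I*pi/9)|^2 + 1*|exp(-4*I*pi/9)|^2 + 1*|exp(-2*I*pi/3)|^2 + 1*|exp(-8*I*pi/9)|^2 + 1*|exp(8*I*pi/9)|^2 + 1*|exp(2*I*pi/3)|^2 + 1*|exp(4*I*pi/9)|^2 + 1*|exp(2*I*pi/9)|^2]
  = (1/9)[(1) + (1) + (1) + (1) + (1) + (1) + (1) + (1) + (1)] = 9/9 = 1.
(Exp terms are combined using exp(i*s)*conj(exp(i*t)) = exp(i*(s-t)), and sums of them are collapsed using the identity that for every m > 1 the m distinct m-th roots of unity sum to 0, e.g. 1 + exp(2*I*pi/3) + exp(-2*I*pi/3) = 0.)
A character is irreducible iff <chi, chi> = 1, so this representation is irreducible.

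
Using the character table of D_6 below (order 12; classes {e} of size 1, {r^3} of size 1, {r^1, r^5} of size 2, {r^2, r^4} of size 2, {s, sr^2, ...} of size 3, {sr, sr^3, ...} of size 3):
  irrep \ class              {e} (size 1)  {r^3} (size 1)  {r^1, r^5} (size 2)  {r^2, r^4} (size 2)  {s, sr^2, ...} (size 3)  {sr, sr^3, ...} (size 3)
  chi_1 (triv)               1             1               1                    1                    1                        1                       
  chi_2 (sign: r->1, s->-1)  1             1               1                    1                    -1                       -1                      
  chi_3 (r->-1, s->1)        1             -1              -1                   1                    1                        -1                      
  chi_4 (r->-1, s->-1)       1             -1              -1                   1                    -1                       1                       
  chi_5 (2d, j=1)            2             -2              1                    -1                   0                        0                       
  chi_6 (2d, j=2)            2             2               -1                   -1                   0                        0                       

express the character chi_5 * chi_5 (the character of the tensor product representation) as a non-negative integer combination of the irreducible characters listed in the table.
chi_5 tensor chi_5 = chi_1 + chi_2 + chi_6 (all other irreducibles have multiplicity 0).

The character of a tensor product is the pointwise product (chi_5 * chi_5)(C) = chi_5(C) * chi_5(C):
  {e}: (2)*(2), {r^3}: (-2)*(-2), {r^1, r^5}: (1)*(1), {r^2, r^4}: (-1)*(-1), {s, sr^2, ...}: (0)*(0), {sr, sr^3, ...}: (0)*(0)
so (chi_5 * chi_5) takes values
  {e} -> 4, {r^3} -> 4, {r^1, r^5} -> 1, {r^2, r^4} -> 1, {s, sr^2, ...} -> 0, {sr, sr^3, ...} -> 0.
Now take the inner product of this character with each irreducible chi from the table, <chi_5*chi_5, chi> = (1/12) sum_C |C| (chi_5*chi_5)(C) conj(chi(C)):
  <chi_5*chi_5, chi_1> = (1/12)[1*(4)*conj(1) + 1*(4)*conj(1) + 2*(1)*conj(1) + 2*(1)*conj(1) + 3*(0)*conj(1) + 3*(0)*conj(1)]
      = (1/12)[(4) + (4) + (2) + (2) + (0) + (0)] = 12/12 = 1
  <chi_5*chi_5, chi_2> = (1/12)[1*(4)*conj(1) + 1*(4)*conj(1) + 2*(1)*conj(1) + 2*(1)*conj(1) + 3*(0)*conj(-1) + 3*(0)*conj(-1)]
      = (1/12)[(4) + (4) + (2) + (2) + (0) + (0)] = 12/12 = 1
  <chi_5*chi_5, chi_3> = (1/12)[1*(4)*conj(1) + 1*(4)*conj(-1) + 2*(1)*conj(-1) + 2*(1)*conj(1) + 3*(0)*conj(1) + 3*(0)*conj(-1)]
      = (1/12)[(4) + (-4) + (-2) + (2) + (0) + (0)] = 0/12 = 0
  <chi_5*chi_5, chi_4> = (1/12)[1*(4)*conj(1) + 1*(4)*conj(-1) + 2*(1)*conj(-1) + 2*(1)*conj(1) + 3*(0)*conj(-1) + 3*(0)*conj(1)]
      = (1/12)[(4) + (-4) + (-2) + (2) + (0) + (0)] = 0/12 = 0
  <chi_5*chi_5, chi_5> = (1/12)[1*(4)*conj(2) + 1*(4)*conj(-2) + 2*(1)*conj(1) + 2*(1)*conj(-1) + 3*(0)*conj(0) + 3*(0)*conj(0)]
      = (1/12)[(8) + (-8) + (2) + (-2) + (0) + (0)] = 0/12 = 0
  <chi_5*chi_5, chi_6> = (1/12)[1*(4)*conj(2) + 1*(4)*conj(2) + 2*(1)*conj(-1) + 2*(1)*conj(-1) + 3*(0)*conj(0) + 3*(0)*conj(0)]
      = (1/12)[(8) + (8) + (-2) + (-2) + (0) + (0)] = 12/12 = 1
Hence the multiplicities are chi_1: 1, chi_2: 1, chi_6: 1. Dimension check: dim(chi_5)*dim(chi_5) = 2*2 = 4 and sum (mult * dim) = 1*1 + 1*1 + 1*2 = 4.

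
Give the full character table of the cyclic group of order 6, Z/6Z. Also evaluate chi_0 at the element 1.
Character table of Z/6Z (irreps indexed chi_0,...,chi_5 with chi_k(m) = zeta_6^(k*m), zeta_6 = exp(2*pi*i/6)):
  irrep \ class  {0} (size 1)  {1} (size 1)    {2} (size 1)    {3} (size 1)  {4} (size 1)    {5} (size 1)  
  chi_0          1             1               1               1             1               1             
  chi_1          1             exp(I*pi/3)     exp(2*I*pi/3)   -1            exp(-2*I*pi/3)  exp(-I*pi/3)  
  chi_2          1             exp(2*I*pi/3)   exp(-2*I*pi/3)  1             exp(2*I*pi/3)   exp(-2*I*pi/3)
  chi_3          1             -1              1               -1            1               -1            
  chi_4          1             exp(-2*I*pi/3)  exp(2*I*pi/3)   1             exp(-2*I*pi/3)  exp(2*I*pi/3) 
  chi_5          1             exp(-I*pi/3)    exp(-2*I*pi/3)  -1            exp(2*I*pi/3)   exp(I*pi/3)   

Spot check: chi_0(1) = zeta_6^(0*1) = zeta_6^0 = 1.

Why: Z/6Z is abelian, so all 6 irreducible complex representations are 1-dimensional. They are given by chi_k(m) = zeta_6^(k*m) for k = 0,...,5. Row orthogonality: sum_m chi_k(m) conj(chi_l(m)) = 6 * [k = l].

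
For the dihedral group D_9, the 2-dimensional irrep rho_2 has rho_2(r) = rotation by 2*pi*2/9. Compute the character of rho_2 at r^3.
chi_{rho_2}(r^3) = 2*cos(2*pi*2*3/9) = -1

Why: rho_2(r^3) is rotation by angle 2*pi*2*3/9, whose trace is 2*cos(2*pi*2*3/9) = -1.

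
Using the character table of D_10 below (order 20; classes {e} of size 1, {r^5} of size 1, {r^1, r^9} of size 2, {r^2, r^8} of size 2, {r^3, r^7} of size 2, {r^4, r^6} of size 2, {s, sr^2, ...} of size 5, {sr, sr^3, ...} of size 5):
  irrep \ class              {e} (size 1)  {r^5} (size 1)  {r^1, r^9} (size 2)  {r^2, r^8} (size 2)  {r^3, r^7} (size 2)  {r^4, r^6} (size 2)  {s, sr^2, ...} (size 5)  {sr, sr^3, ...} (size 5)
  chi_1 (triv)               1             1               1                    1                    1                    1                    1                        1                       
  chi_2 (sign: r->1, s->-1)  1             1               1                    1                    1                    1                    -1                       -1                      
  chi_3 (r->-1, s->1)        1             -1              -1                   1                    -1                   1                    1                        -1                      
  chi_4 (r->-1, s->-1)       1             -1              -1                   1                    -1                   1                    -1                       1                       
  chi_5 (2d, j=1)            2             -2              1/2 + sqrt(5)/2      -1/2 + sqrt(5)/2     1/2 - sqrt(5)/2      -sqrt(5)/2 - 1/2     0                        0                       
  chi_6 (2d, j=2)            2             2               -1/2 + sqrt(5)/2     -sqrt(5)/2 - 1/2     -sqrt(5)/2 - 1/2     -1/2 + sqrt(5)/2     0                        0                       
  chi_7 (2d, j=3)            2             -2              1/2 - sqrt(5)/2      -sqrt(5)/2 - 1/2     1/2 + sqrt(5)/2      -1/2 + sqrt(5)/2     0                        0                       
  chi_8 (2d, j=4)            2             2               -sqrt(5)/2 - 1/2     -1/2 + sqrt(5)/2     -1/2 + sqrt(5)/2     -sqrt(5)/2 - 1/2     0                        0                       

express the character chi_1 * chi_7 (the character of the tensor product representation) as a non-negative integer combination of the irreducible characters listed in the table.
chi_1 tensor chi_7 = chi_7 (all other irreducibles have multiplicity 0).

Reasoning: The character of a tensor product is the pointwise product (chi_1 * chi_7)(C) = chi_1(C) * chi_7(C):
  {e}: (1)*(2), {r^5}: (1)*(-2), {r^1, r^9}: (1)*(1/2 - sqrt(5)/2), {r^2, r^8}: (1)*(-sqrt(5)/2 - 1/2), {r^3, r^7}: (1)*(1/2 + sqrt(5)/2), {r^4, r^6}: (1)*(-1/2 + sqrt(5)/2), {s, sr^2, ...}: (1)*(0), {sr, sr^3, ...}: (1)*(0)
so (chi_1 * chi_7) takes values
  {e} -> 2, {r^5} -> -2, {r^1, r^9} -> 1/2 - sqrt(5)/2, {r^2, r^8} -> -sqrt(5)/2 - 1/2, {r^3, r^7} -> 1/2 + sqrt(5)/2, {r^4, r^6} -> -1/2 + sqrt(5)/2, {s, sr^2, ...} -> 0, {sr, sr^3, ...} -> 0.
Now take the inner product of this character with each irreducible chi from the table, <chi_1*chi_7, chi> = (1/20) sum_C |C| (chi_1*chi_7)(C) conj(chi(C)):
  <chi_1*chi_7, chi_1> = (1/20)[1*(2)*conj(1) + 1*(-2)*conj(1) + 2*(1/2 - sqrt(5)/2)*conj(1) + 2*(-sqrt(5)/2 - 1/2)*conj(1) + 2*(1/2 + sqrt(5)/2)*conj(1) + 2*(-1/2 + sqrt(5)/2)*conj(1) + 5*(0)*conj(1) + 5*(0)*conj(1)]
      = (1/20)[(2) + (-2) + (1 - sqrt(5)) + (-sqrt(5) - 1) + (1 + sqrt(5)) + (-1 + sqrt(5)) + (0) + (0)] = 0/20 = 0
  <chi_1*chi_7, chi_2> = (1/20)[1*(2)*conj(1) + 1*(-2)*conj(1) + 2*(1/2 - sqrt(5)/2)*conj(1) + 2*(-sqrt(5)/2 - 1/2)*conj(1) + 2*(1/2 + sqrt(5)/2)*conj(1) + 2*(-1/2 + sqrt(5)/2)*conj(1) + 5*(0)*conj(-1) + 5*(0)*conj(-1)]
      = (1/20)[(2) + (-2) + (1 - sqrt(5)) + (-sqrt(5) - 1) + (1 + sqrt(5)) + (-1 + sqrt(5)) + (0) + (0)] = 0/20 = 0
  <chi_1*chi_7, chi_3> = (1/20)[1*(2)*conj(1) + 1*(-2)*conj(-1) + 2*(1/2 - sqrt(5)/2)*conj(-1) + 2*(-sqrt(5)/2 - 1/2)*conj(1) + 2*(1/2 + sqrt(5)/2)*conj(-1) + 2*(-1/2 + sqrt(5)/2)*conj(1) + 5*(0)*conj(1) + 5*(0)*conj(-1)]
      = (1/20)[(2) + (2) + (-1 + sqrt(5)) + (-sqrt(5) - 1) + (-sqrt(5) - 1) + (-1 + sqrt(5)) + (0) + (0)] = 0/20 = 0
  <chi_1*chi_7, chi_4> = (1/20)[1*(2)*conj(1) + 1*(-2)*conj(-1) + 2*(1/2 - sqrt(5)/2)*conj(-1) + 2*(-sqrt(5)/2 - 1/2)*conj(1) + 2*(1/2 + sqrt(5)/2)*conj(-1) + 2*(-1/2 + sqrt(5)/2)*conj(1) + 5*(0)*conj(-1) + 5*(0)*conj(1)]
      = (1/20)[(2) + (2) + (-1 + sqrt(5)) + (-sqrt(5) - 1) + (-sqrt(5) - 1) + (-1 + sqrt(5)) + (0) + (0)] = 0/20 = 0
  <chi_1*chi_7, chi_5> = (1/20)[1*(2)*conj(2) + 1*(-2)*conj(-2) + 2*(1/2 - sqrt(5)/2)*conj(1/2 + sqrt(5)/2) + 2*(-sqrt(5)/2 - 1/2)*conj(-1/2 + sqrt(5)/2) + 2*(1/2 + sqrt(5)/2)*conj(1/2 - sqrt(5)/2) + 2*(-1/2 + sqrt(5)/2)*conj(-sqrt(5)/2 - 1/2) + 5*(0)*conj(0) + 5*(0)*conj(0)]
      = (1/20)[(4) + (4) + (-2) + (-2) + (-2) + (-2) + (0) + (0)] = 0/20 = 0
  <chi_1*chi_7, chi_6> = (1/20)[1*(2)*conj(2) + 1*(-2)*conj(2) + 2*(1/2 - sqrt(5)/2)*conj(-1/2 + sqrt(5)/2) + 2*(-sqrt(5)/2 - 1/2)*conj(-sqrt(5)/2 - 1/2) + 2*(1/2 + sqrt(5)/2)*conj(-sqrt(5)/2 - 1/2) + 2*(-1/2 + sqrt(5)/2)*conj(-1/2 + sqrt(5)/2) + 5*(0)*conj(0) + 5*(0)*conj(0)]
      = (1/20)[(4) + (-4) + (-3 + sqrt(5)) + (sqrt(5) + 3) + (-3 - sqrt(5)) + (3 - sqrt(5)) + (0) + (0)] = 0/20 = 0
  <chi_1*chi_7, chi_7> = (1/20)[1*(2)*conj(2) + 1*(-2)*conj(-2) + 2*(1/2 - sqrt(5)/2)*conj(1/2 - sqrt(5)/2) + 2*(-sqrt(5)/2 - 1/2)*conj(-sqrt(5)/2 - 1/2) + 2*(1/2 + sqrt(5)/2)*conj(1/2 + sqrt(5)/2) + 2*(-1/2 + sqrt(5)/2)*conj(-1/2 + sqrt(5)/2) + 5*(0)*conj(0) + 5*(0)*conj(0)]
      = (1/20)[(4) + (4) + (3 - sqrt(5)) + (sqrt(5) + 3) + (sqrt(5) + 3) + (3 - sqrt(5)) + (0) + (0)] = 20/20 = 1
  <chi_1*chi_7, chi_8> = (1/20)[1*(2)*conj(2) + 1*(-2)*conj(2) + 2*(1/2 - sqrt(5)/2)*conj(-sqrt(5)/2 - 1/2) + 2*(-sqrt(5)/2 - 1/2)*conj(-1/2 + sqrt(5)/2) + 2*(1/2 + sqrt(5)/2)*conj(-1/2 + sqrt(5)/2) + 2*(-1/2 + sqrt(5)/2)*conj(-sqrt(5)/2 - 1/2) + 5*(0)*conj(0) + 5*(0)*conj(0)]
      = (1/20)[(4) + (-4) + (2) + (-2) + (2) + (-2) + (0) + (0)] = 0/20 = 0
Hence the multiplicities are chi_7: 1. Dimension check: dim(chi_1)*dim(chi_7) = 1*2 = 2 and sum (mult * dim) = 1*2 = 2.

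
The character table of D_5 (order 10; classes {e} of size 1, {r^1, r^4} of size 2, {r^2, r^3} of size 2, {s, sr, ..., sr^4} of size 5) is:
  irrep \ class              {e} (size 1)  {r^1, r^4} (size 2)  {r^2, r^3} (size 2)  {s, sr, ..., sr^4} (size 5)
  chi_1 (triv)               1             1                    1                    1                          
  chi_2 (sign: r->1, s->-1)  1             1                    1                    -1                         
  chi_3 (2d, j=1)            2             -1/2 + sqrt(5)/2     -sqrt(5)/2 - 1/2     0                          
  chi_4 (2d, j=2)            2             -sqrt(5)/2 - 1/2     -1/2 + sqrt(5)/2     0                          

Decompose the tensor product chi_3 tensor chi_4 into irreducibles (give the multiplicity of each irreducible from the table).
chi_3 tensor chi_4 = chi_3 + chi_4 (all other irreducibles have multiplicity 0).

The character of a tensor product is the pointwise product (chi_3 * chi_4)(C) = chi_3(C) * chi_4(C):
  {e}: (2)*(2), {r^1, r^4}: (-1/2 + sqrt(5)/2)*(-sqrt(5)/2 - 1/2), {r^2, r^3}: (-sqrt(5)/2 - 1/2)*(-1/2 + sqrt(5)/2), {s, sr, ..., sr^4}: (0)*(0)
so (chi_3 * chi_4) takes values
  {e} -> 4, {r^1, r^4} -> -1, {r^2, r^3} -> -1, {s, sr, ..., sr^4} -> 0.
Now take the inner product of this character with each irreducible chi from the table, <chi_3*chi_4, chi> = (1/10) sum_C |C| (chi_3*chi_4)(C) conj(chi(C)):
  <chi_3*chi_4, chi_1> = (1/10)[1*(4)*conj(1) + 2*(-1)*conj(1) + 2*(-1)*conj(1) + 5*(0)*conj(1)]
      = (1/10)[(4) + (-2) + (-2) + (0)] = 0/10 = 0
  <chi_3*chi_4, chi_2> = (1/10)[1*(4)*conj(1) + 2*(-1)*conj(1) + 2*(-1)*conj(1) + 5*(0)*conj(-1)]
      = (1/10)[(4) + (-2) + (-2) + (0)] = 0/10 = 0
  <chi_3*chi_4, chi_3> = (1/10)[1*(4)*conj(2) + 2*(-1)*conj(-1/2 + sqrt(5)/2) + 2*(-1)*conj(-sqrt(5)/2 - 1/2) + 5*(0)*conj(0)]
      = (1/10)[(8) + (1 - sqrt(5)) + (1 + sqrt(5)) + (0)] = 10/10 = 1
  <chi_3*chi_4, chi_4> = (1/10)[1*(4)*conj(2) + 2*(-1)*conj(-sqrt(5)/2 - 1/2) + 2*(-1)*conj(-1/2 + sqrt(5)/2) + 5*(0)*conj(0)]
      = (1/10)[(8) + (1 + sqrt(5)) + (1 - sqrt(5)) + (0)] = 10/10 = 1
Hence the multiplicities are chi_3: 1, chi_4: 1. Dimension check: dim(chi_3)*dim(chi_4) = 2*2 = 4 and sum (mult * dim) = 1*2 + 1*2 = 4.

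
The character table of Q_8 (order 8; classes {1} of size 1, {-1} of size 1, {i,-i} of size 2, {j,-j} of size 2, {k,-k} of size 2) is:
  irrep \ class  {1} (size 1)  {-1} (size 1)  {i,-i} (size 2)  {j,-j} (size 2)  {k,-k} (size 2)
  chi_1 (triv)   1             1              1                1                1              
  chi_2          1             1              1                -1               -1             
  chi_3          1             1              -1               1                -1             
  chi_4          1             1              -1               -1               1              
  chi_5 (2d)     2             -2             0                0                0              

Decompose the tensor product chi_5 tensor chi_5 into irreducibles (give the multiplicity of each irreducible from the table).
chi_5 tensor chi_5 = chi_1 + chi_2 + chi_3 + chi_4 (all other irreducibles have multiplicity 0).

Argument: The character of a tensor product is the pointwise product (chi_5 * chi_5)(C) = chi_5(C) * chi_5(C):
  {1}: (2)*(2), {-1}: (-2)*(-2), {i,-i}: (0)*(0), {j,-j}: (0)*(0), {k,-k}: (0)*(0)
so (chi_5 * chi_5) takes values
  {1} -> 4, {-1} -> 4, {i,-i} -> 0, {j,-j} -> 0, {k,-k} -> 0.
Now take the inner product of this character with each irreducible chi from the table, <chi_5*chi_5, chi> = (1/8) sum_C |C| (chi_5*chi_5)(C) conj(chi(C)):
  <chi_5*chi_5, chi_1> = (1/8)[1*(4)*conj(1) + 1*(4)*conj(1) + 2*(0)*conj(1) + 2*(0)*conj(1) + 2*(0)*conj(1)]
      = (1/8)[(4) + (4) + (0) + (0) + (0)] = 8/8 = 1
  <chi_5*chi_5, chi_2> = (1/8)[1*(4)*conj(1) + 1*(4)*conj(1) + 2*(0)*conj(1) + 2*(0)*conj(-1) + 2*(0)*conj(-1)]
      = (1/8)[(4) + (4) + (0) + (0) + (0)] = 8/8 = 1
  <chi_5*chi_5, chi_3> = (1/8)[1*(4)*conj(1) + 1*(4)*conj(1) + 2*(0)*conj(-1) + 2*(0)*conj(1) + 2*(0)*conj(-1)]
      = (1/8)[(4) + (4) + (0) + (0) + (0)] = 8/8 = 1
  <chi_5*chi_5, chi_4> = (1/8)[1*(4)*conj(1) + 1*(4)*conj(1) + 2*(0)*conj(-1) + 2*(0)*conj(-1) + 2*(0)*conj(1)]
      = (1/8)[(4) + (4) + (0) + (0) + (0)] = 8/8 = 1
  <chi_5*chi_5, chi_5> = (1/8)[1*(4)*conj(2) + 1*(4)*conj(-2) + 2*(0)*conj(0) + 2*(0)*conj(0) + 2*(0)*conj(0)]
      = (1/8)[(8) + (-8) + (0) + (0) + (0)] = 0/8 = 0
Hence the multiplicities are chi_1: 1, chi_2: 1, chi_3: 1, chi_4: 1. Dimension check: dim(chi_5)*dim(chi_5) = 2*2 = 4 and sum (mult * dim) = 1*1 + 1*1 + 1*1 + 1*1 = 4.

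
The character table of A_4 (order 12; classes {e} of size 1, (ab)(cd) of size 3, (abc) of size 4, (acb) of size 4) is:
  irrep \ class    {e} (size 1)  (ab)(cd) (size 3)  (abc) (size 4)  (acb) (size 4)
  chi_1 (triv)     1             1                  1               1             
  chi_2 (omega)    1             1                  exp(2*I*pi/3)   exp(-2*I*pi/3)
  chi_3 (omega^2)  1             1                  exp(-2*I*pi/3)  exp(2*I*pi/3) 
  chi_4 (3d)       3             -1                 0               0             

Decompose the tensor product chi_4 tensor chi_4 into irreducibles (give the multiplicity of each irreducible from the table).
chi_4 tensor chi_4 = chi_1 + chi_2 + chi_3 + 2*chi_4 (all other irreducibles have multiplicity 0).

Details: The character of a tensor product is the pointwise product (chi_4 * chi_4)(C) = chi_4(C) * chi_4(C):
  {e}: (3)*(3), (ab)(cd): (-1)*(-1), (abc): (0)*(0), (acb): (0)*(0)
so (chi_4 * chi_4) takes values
  {e} -> 9, (ab)(cd) -> 1, (abc) -> 0, (acb) -> 0.
Now take the inner product of this character with each irreducible chi from the table, <chi_4*chi_4, chi> = (1/12) sum_C |C| (chi_4*chi_4)(C) conj(chi(C)):
  <chi_4*chi_4, chi_1> = (1/12)[1*(9)*conj(1) + 3*(1)*conj(1) + 4*(0)*conj(1) + 4*(0)*conj(1)]
      = (1/12)[(9) + (3) + (0) + (0)] = 12/12 = 1
  <chi_4*chi_4, chi_2> = (1/12)[1*(9)*conj(1) + 3*(1)*conj(1) + 4*(0)*conj(exp(2*I*pi/3)) + 4*(0)*conj(exp(-2*I*pi/3))]
      = (1/12)[(9) + (3) + (0) + (0)] = 12/12 = 1
  <chi_4*chi_4, chi_3> = (1/12)[1*(9)*conj(1) + 3*(1)*conj(1) + 4*(0)*conj(exp(-2*I*pi/3)) + 4*(0)*conj(exp(2*I*pi/3))]
      = (1/12)[(9) + (3) + (0) + (0)] = 12/12 = 1
  <chi_4*chi_4, chi_4> = (1/12)[1*(9)*conj(3) + 3*(1)*conj(-1) + 4*(0)*conj(0) + 4*(0)*conj(0)]
      = (1/12)[(27) + (-3) + (0) + (0)] = 24/12 = 2
(Exp terms are combined using exp(i*s)*conj(exp(i*t)) = exp(i*(s-t)), and sums of them are collapsed using the identity that for every m > 1 the m distinct m-th roots of unity sum to 0, e.g. 1 + exp(2*I*pi/3) + exp(-2*I*pi/3) = 0.)
Hence the multiplicities are chi_1: 1, chi_2: 1, chi_3: 1, chi_4: 2. Dimension check: dim(chi_4)*dim(chi_4) = 3*3 = 9 and sum (mult * dim) = 1*1 + 1*1 + 1*1 + 2*3 = 9.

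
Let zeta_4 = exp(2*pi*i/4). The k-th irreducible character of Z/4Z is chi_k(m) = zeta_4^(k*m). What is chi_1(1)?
chi_1(1) = zeta_4^1 = I

Derivation: chi_1(1) = zeta_4^(1*1) = zeta_4^1. Since zeta_4^4 = 1, this equals zeta_4^1 = exp(2*pi*i*1/4) = I.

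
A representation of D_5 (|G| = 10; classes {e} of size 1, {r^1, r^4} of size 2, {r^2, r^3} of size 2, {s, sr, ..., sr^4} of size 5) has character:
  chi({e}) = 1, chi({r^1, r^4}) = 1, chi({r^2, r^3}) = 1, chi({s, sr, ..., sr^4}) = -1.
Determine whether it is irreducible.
Irreducible: <chi, chi> = 1.

<chi, chi> = (1/|G|) sum_C |C| * |chi(C)|^2 = (1/10)[1*|1|^2 + 2*|1|^2 + 2*|1|^2 + 5*|-1|^2]
  = (1/10)[(1) + (2) + (2) + (5)] = 10/10 = 1.
A character is irreducible iff <chi, chi> = 1, so this representation is irreducible.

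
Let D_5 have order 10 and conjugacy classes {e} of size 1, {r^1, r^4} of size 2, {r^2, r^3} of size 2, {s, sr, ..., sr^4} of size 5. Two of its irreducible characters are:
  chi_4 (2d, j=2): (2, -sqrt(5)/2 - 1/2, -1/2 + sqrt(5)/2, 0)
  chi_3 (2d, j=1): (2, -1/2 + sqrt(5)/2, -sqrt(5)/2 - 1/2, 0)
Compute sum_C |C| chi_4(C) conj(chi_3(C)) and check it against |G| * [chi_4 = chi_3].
Sum = 0; so <chi_4, chi_3> = 0 (distinct irreducibles are orthogonal).

Why: Compute term by term over conjugacy classes (|C| * chi_4(C) * conj(chi_3(C))):
  1*(2)*conj(2) + 2*(-sqrt(5)/2 - 1/2)*conj(-1/2 + sqrt(5)/2) + 2*(-1/2 + sqrt(5)/2)*conj(-sqrt(5)/2 - 1/2) + 5*(0)*conj(0)
  = (4) + (-2) + (-2) + (0)
  = 0.
Dividing by |G| = 10 gives 0/10 = 0, matching the row-orthogonality relation <chi_4, chi_3> = [chi_4 = chi_3].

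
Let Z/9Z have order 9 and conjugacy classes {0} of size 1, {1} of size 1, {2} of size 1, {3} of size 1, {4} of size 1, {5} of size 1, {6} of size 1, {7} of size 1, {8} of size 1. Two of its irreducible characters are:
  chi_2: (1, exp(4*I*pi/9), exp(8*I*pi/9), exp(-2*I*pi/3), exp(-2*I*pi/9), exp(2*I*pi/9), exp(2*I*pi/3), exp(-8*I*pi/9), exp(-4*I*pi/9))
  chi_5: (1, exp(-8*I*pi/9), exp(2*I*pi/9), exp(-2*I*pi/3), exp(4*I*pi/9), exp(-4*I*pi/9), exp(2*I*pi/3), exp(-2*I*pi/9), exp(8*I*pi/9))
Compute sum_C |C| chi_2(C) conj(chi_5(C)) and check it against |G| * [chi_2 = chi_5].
Sum = 0; so <chi_2, chi_5> = 0 (distinct irreducibles are orthogonal).

Argument: Compute term by term over conjugacy classes (|C| * chi_2(C) * conj(chi_5(C))):
  1*(1)*conj(1) + 1*(exp(4*I*pi/9))*conj(exp(-8*I*pi/9)) + 1*(exp(8*I*pi/9))*conj(exp(2*I*pi/9)) + 1*(exp(-2*I*pi/3))*conj(exp(-2*I*pi/3)) + 1*(exp(-2*I*pi/9))*conj(exp(4*I*pi/9)) + 1*(exp(2*I*pi/9))*conj(exp(-4*I*pi/9)) + 1*(exp(2*I*pi/3))*conj(exp(2*I*pi/3)) + 1*(exp(-8*I*pi/9))*conj(exp(-2*I*pi/9)) + 1*(exp(-4*I*pi/9))*conj(exp(8*I*pi/9))
  = (1) + (exp(-2*I*pi/3)) + (exp(2*I*pi/3)) + (1) + (exp(-2*I*pi/3)) + (exp(2*I*pi/3)) + (1) + (exp(-2*I*pi/3)) + (exp(2*I*pi/3))
  = 0.
(Exp terms are combined using exp(i*s)*conj(exp(i*t)) = exp(i*(s-t)), and sums of them are collapsed using the identity that for every m > 1 the m distinct m-th roots of unity sum to 0, e.g. 1 + exp(2*I*pi/3) + exp(-2*I*pi/3) = 0.)
Dividing by |G| = 9 gives 0/9 = 0, matching the row-orthogonality relation <chi_2, chi_5> = [chi_2 = chi_5].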